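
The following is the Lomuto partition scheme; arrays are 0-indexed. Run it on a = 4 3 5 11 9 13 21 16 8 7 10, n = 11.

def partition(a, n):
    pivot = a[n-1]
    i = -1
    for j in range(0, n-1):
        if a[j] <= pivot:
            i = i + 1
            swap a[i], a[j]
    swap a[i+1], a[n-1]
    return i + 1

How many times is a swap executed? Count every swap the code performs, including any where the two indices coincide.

pivot=10, i=-1
j=0: 4≤10, i=0, swap(0,0) ⇒ 4 3 5 11 9 13 21 16 8 7 10
j=1: 3≤10, i=1, swap(1,1) ⇒ 4 3 5 11 9 13 21 16 8 7 10
j=2: 5≤10, i=2, swap(2,2) ⇒ 4 3 5 11 9 13 21 16 8 7 10
j=3: 11>10, skip
j=4: 9≤10, i=3, swap(3,4) ⇒ 4 3 5 9 11 13 21 16 8 7 10
j=5: 13>10, skip
j=6: 21>10, skip
j=7: 16>10, skip
j=8: 8≤10, i=4, swap(4,8) ⇒ 4 3 5 9 8 13 21 16 11 7 10
j=9: 7≤10, i=5, swap(5,9) ⇒ 4 3 5 9 8 7 21 16 11 13 10
swap(6,10) ⇒ 4 3 5 9 8 7 10 16 11 13 21; return 6

7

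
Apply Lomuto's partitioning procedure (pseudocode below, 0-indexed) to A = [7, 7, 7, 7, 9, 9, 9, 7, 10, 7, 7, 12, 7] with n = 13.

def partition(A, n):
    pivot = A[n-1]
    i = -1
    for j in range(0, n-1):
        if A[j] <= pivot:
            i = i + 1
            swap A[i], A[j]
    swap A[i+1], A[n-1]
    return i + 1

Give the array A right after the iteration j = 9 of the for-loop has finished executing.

[7, 7, 7, 7, 7, 7, 9, 9, 10, 9, 7, 12, 7]

pivot=7, i=-1
j=0: 7≤7, i=0, swap(0,0) ⇒ [7, 7, 7, 7, 9, 9, 9, 7, 10, 7, 7, 12, 7]
j=1: 7≤7, i=1, swap(1,1) ⇒ [7, 7, 7, 7, 9, 9, 9, 7, 10, 7, 7, 12, 7]
j=2: 7≤7, i=2, swap(2,2) ⇒ [7, 7, 7, 7, 9, 9, 9, 7, 10, 7, 7, 12, 7]
j=3: 7≤7, i=3, swap(3,3) ⇒ [7, 7, 7, 7, 9, 9, 9, 7, 10, 7, 7, 12, 7]
j=4: 9>7, skip
j=5: 9>7, skip
j=6: 9>7, skip
j=7: 7≤7, i=4, swap(4,7) ⇒ [7, 7, 7, 7, 7, 9, 9, 9, 10, 7, 7, 12, 7]
j=8: 10>7, skip
j=9: 7≤7, i=5, swap(5,9) ⇒ [7, 7, 7, 7, 7, 7, 9, 9, 10, 9, 7, 12, 7]
(after j=9) A = [7, 7, 7, 7, 7, 7, 9, 9, 10, 9, 7, 12, 7]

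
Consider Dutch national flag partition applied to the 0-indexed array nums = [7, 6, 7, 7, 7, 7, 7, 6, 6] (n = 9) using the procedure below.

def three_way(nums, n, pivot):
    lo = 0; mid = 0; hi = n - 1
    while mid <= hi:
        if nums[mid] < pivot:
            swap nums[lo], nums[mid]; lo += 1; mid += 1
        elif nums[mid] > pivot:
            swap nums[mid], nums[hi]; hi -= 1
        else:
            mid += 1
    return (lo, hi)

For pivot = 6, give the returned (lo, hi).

(0, 2)

pivot = 6; lo=0, mid=0, hi=8
nums[mid]=7>6: swap nums[0],nums[8]; hi=7 → [6, 6, 7, 7, 7, 7, 7, 6, 7]
nums[mid]=6=6: mid=1
nums[mid]=6=6: mid=2
nums[mid]=7>6: swap nums[2],nums[7]; hi=6 → [6, 6, 6, 7, 7, 7, 7, 7, 7]
nums[mid]=6=6: mid=3
nums[mid]=7>6: swap nums[3],nums[6]; hi=5 → [6, 6, 6, 7, 7, 7, 7, 7, 7]
nums[mid]=7>6: swap nums[3],nums[5]; hi=4 → [6, 6, 6, 7, 7, 7, 7, 7, 7]
nums[mid]=7>6: swap nums[3],nums[4]; hi=3 → [6, 6, 6, 7, 7, 7, 7, 7, 7]
nums[mid]=7>6: swap nums[3],nums[3]; hi=2 → [6, 6, 6, 7, 7, 7, 7, 7, 7]
end: lo=0, hi=2; nums = [6, 6, 6, 7, 7, 7, 7, 7, 7]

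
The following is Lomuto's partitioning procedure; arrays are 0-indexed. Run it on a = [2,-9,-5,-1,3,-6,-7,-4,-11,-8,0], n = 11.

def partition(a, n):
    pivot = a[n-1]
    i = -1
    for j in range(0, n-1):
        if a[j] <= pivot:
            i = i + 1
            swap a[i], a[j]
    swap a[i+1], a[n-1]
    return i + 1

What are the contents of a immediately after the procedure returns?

[-9,-5,-1,-6,-7,-4,-11,-8,0,2,3]

pivot=0, i=-1
j=0: 2>0, skip
j=1: -9≤0, i=0, swap(0,1) ⇒ [-9,2,-5,-1,3,-6,-7,-4,-11,-8,0]
j=2: -5≤0, i=1, swap(1,2) ⇒ [-9,-5,2,-1,3,-6,-7,-4,-11,-8,0]
j=3: -1≤0, i=2, swap(2,3) ⇒ [-9,-5,-1,2,3,-6,-7,-4,-11,-8,0]
j=4: 3>0, skip
j=5: -6≤0, i=3, swap(3,5) ⇒ [-9,-5,-1,-6,3,2,-7,-4,-11,-8,0]
j=6: -7≤0, i=4, swap(4,6) ⇒ [-9,-5,-1,-6,-7,2,3,-4,-11,-8,0]
j=7: -4≤0, i=5, swap(5,7) ⇒ [-9,-5,-1,-6,-7,-4,3,2,-11,-8,0]
j=8: -11≤0, i=6, swap(6,8) ⇒ [-9,-5,-1,-6,-7,-4,-11,2,3,-8,0]
j=9: -8≤0, i=7, swap(7,9) ⇒ [-9,-5,-1,-6,-7,-4,-11,-8,3,2,0]
swap(8,10) ⇒ [-9,-5,-1,-6,-7,-4,-11,-8,0,2,3]; return 8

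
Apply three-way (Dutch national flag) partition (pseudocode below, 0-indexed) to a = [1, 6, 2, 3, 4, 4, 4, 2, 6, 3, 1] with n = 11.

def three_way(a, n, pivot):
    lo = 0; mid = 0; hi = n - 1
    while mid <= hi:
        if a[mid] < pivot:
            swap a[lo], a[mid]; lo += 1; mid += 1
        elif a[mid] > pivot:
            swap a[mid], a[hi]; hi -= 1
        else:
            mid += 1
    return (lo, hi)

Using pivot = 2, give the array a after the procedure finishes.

[1, 1, 2, 2, 4, 4, 4, 6, 3, 3, 6]

lo=0 mid=0 hi=10
1<2: swap(0,0), lo=1 mid=1 ⇒ [1, 6, 2, 3, 4, 4, 4, 2, 6, 3, 1]
6>2: swap(1,10), hi=9 ⇒ [1, 1, 2, 3, 4, 4, 4, 2, 6, 3, 6]
1<2: swap(1,1), lo=2 mid=2 ⇒ [1, 1, 2, 3, 4, 4, 4, 2, 6, 3, 6]
2=2: mid=3
3>2: swap(3,9), hi=8 ⇒ [1, 1, 2, 3, 4, 4, 4, 2, 6, 3, 6]
3>2: swap(3,8), hi=7 ⇒ [1, 1, 2, 6, 4, 4, 4, 2, 3, 3, 6]
6>2: swap(3,7), hi=6 ⇒ [1, 1, 2, 2, 4, 4, 4, 6, 3, 3, 6]
2=2: mid=4
4>2: swap(4,6), hi=5 ⇒ [1, 1, 2, 2, 4, 4, 4, 6, 3, 3, 6]
4>2: swap(4,5), hi=4 ⇒ [1, 1, 2, 2, 4, 4, 4, 6, 3, 3, 6]
4>2: swap(4,4), hi=3 ⇒ [1, 1, 2, 2, 4, 4, 4, 6, 3, 3, 6]
done. lo=2 hi=3; a=[1, 1, 2, 2, 4, 4, 4, 6, 3, 3, 6]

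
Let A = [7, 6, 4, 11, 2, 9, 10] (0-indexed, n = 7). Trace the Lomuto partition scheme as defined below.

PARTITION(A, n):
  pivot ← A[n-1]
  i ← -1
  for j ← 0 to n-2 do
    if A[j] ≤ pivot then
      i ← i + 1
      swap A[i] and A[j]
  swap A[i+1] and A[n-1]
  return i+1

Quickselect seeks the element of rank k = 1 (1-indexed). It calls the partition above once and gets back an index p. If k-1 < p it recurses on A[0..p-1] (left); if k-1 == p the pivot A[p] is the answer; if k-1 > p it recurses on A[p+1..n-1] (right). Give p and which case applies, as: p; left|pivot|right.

5; left

pivot = A[6] = 10; i = -1
j=0: A[0]=7 ≤ 10 → i=0, swap A[0],A[0] (no change) → [7, 6, 4, 11, 2, 9, 10]
j=1: A[1]=6 ≤ 10 → i=1, swap A[1],A[1] (no change) → [7, 6, 4, 11, 2, 9, 10]
j=2: A[2]=4 ≤ 10 → i=2, swap A[2],A[2] (no change) → [7, 6, 4, 11, 2, 9, 10]
j=3: A[3]=11 > 10 → no swap
j=4: A[4]=2 ≤ 10 → i=3, swap A[3],A[4] → [7, 6, 4, 2, 11, 9, 10]
j=5: A[5]=9 ≤ 10 → i=4, swap A[4],A[5] → [7, 6, 4, 2, 9, 11, 10]
final swap A[5],A[6] → [7, 6, 4, 2, 9, 10, 11]; return 5
p = 5; k-1 = 0 < 5 ⇒ left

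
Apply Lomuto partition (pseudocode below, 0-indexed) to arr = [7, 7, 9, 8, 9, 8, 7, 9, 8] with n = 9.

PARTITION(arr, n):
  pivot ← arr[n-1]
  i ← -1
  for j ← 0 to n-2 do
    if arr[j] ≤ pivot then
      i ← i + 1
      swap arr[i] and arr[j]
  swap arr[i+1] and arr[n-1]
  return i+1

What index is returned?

pivot = arr[8] = 8; i = -1
j=0: arr[0]=7 ≤ 8 → i=0, swap arr[0],arr[0] (no change) → [7, 7, 9, 8, 9, 8, 7, 9, 8]
j=1: arr[1]=7 ≤ 8 → i=1, swap arr[1],arr[1] (no change) → [7, 7, 9, 8, 9, 8, 7, 9, 8]
j=2: arr[2]=9 > 8 → no swap
j=3: arr[3]=8 ≤ 8 → i=2, swap arr[2],arr[3] → [7, 7, 8, 9, 9, 8, 7, 9, 8]
j=4: arr[4]=9 > 8 → no swap
j=5: arr[5]=8 ≤ 8 → i=3, swap arr[3],arr[5] → [7, 7, 8, 8, 9, 9, 7, 9, 8]
j=6: arr[6]=7 ≤ 8 → i=4, swap arr[4],arr[6] → [7, 7, 8, 8, 7, 9, 9, 9, 8]
j=7: arr[7]=9 > 8 → no swap
final swap arr[5],arr[8] → [7, 7, 8, 8, 7, 8, 9, 9, 9]; return 5

5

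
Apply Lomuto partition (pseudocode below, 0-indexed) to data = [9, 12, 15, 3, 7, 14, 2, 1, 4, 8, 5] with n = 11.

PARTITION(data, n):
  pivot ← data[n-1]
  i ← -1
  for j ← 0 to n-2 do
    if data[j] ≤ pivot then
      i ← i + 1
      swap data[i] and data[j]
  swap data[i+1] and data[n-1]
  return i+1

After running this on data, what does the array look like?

[3, 2, 1, 4, 5, 14, 12, 15, 9, 8, 7]

pivot=5, i=-1
j=0: 9>5, skip
j=1: 12>5, skip
j=2: 15>5, skip
j=3: 3≤5, i=0, swap(0,3) ⇒ [3, 12, 15, 9, 7, 14, 2, 1, 4, 8, 5]
j=4: 7>5, skip
j=5: 14>5, skip
j=6: 2≤5, i=1, swap(1,6) ⇒ [3, 2, 15, 9, 7, 14, 12, 1, 4, 8, 5]
j=7: 1≤5, i=2, swap(2,7) ⇒ [3, 2, 1, 9, 7, 14, 12, 15, 4, 8, 5]
j=8: 4≤5, i=3, swap(3,8) ⇒ [3, 2, 1, 4, 7, 14, 12, 15, 9, 8, 5]
j=9: 8>5, skip
swap(4,10) ⇒ [3, 2, 1, 4, 5, 14, 12, 15, 9, 8, 7]; return 4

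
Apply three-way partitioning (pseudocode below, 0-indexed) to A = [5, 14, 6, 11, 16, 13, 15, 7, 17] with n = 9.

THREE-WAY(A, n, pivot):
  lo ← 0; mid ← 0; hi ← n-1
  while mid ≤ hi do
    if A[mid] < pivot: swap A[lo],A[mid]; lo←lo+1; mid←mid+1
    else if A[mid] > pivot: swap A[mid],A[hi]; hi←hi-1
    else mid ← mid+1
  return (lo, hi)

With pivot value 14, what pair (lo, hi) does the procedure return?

(5, 5)

pivot = 14; lo=0, mid=0, hi=8
A[mid]=5<14: swap A[0],A[0]; lo=1,mid=1 → [5, 14, 6, 11, 16, 13, 15, 7, 17]
A[mid]=14=14: mid=2
A[mid]=6<14: swap A[1],A[2]; lo=2,mid=3 → [5, 6, 14, 11, 16, 13, 15, 7, 17]
A[mid]=11<14: swap A[2],A[3]; lo=3,mid=4 → [5, 6, 11, 14, 16, 13, 15, 7, 17]
A[mid]=16>14: swap A[4],A[8]; hi=7 → [5, 6, 11, 14, 17, 13, 15, 7, 16]
A[mid]=17>14: swap A[4],A[7]; hi=6 → [5, 6, 11, 14, 7, 13, 15, 17, 16]
A[mid]=7<14: swap A[3],A[4]; lo=4,mid=5 → [5, 6, 11, 7, 14, 13, 15, 17, 16]
A[mid]=13<14: swap A[4],A[5]; lo=5,mid=6 → [5, 6, 11, 7, 13, 14, 15, 17, 16]
A[mid]=15>14: swap A[6],A[6]; hi=5 → [5, 6, 11, 7, 13, 14, 15, 17, 16]
end: lo=5, hi=5; A = [5, 6, 11, 7, 13, 14, 15, 17, 16]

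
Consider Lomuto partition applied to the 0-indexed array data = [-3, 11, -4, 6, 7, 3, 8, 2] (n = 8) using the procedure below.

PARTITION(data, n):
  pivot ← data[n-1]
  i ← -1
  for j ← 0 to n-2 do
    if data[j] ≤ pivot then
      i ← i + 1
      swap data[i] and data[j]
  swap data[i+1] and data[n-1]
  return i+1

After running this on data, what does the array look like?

pivot = data[7] = 2; i = -1
j=0: data[0]=-3 ≤ 2 → i=0, swap data[0],data[0] (no change) → [-3, 11, -4, 6, 7, 3, 8, 2]
j=1: data[1]=11 > 2 → no swap
j=2: data[2]=-4 ≤ 2 → i=1, swap data[1],data[2] → [-3, -4, 11, 6, 7, 3, 8, 2]
j=3: data[3]=6 > 2 → no swap
j=4: data[4]=7 > 2 → no swap
j=5: data[5]=3 > 2 → no swap
j=6: data[6]=8 > 2 → no swap
final swap data[2],data[7] → [-3, -4, 2, 6, 7, 3, 8, 11]; return 2

[-3, -4, 2, 6, 7, 3, 8, 11]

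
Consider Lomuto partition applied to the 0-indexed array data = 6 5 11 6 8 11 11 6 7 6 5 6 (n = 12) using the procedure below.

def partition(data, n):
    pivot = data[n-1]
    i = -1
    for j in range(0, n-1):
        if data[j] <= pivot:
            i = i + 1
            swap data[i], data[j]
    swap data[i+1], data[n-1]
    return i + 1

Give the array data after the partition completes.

pivot = data[11] = 6; i = -1
j=0: data[0]=6 ≤ 6 → i=0, swap data[0],data[0] (no change) → 6 5 11 6 8 11 11 6 7 6 5 6
j=1: data[1]=5 ≤ 6 → i=1, swap data[1],data[1] (no change) → 6 5 11 6 8 11 11 6 7 6 5 6
j=2: data[2]=11 > 6 → no swap
j=3: data[3]=6 ≤ 6 → i=2, swap data[2],data[3] → 6 5 6 11 8 11 11 6 7 6 5 6
j=4: data[4]=8 > 6 → no swap
j=5: data[5]=11 > 6 → no swap
j=6: data[6]=11 > 6 → no swap
j=7: data[7]=6 ≤ 6 → i=3, swap data[3],data[7] → 6 5 6 6 8 11 11 11 7 6 5 6
j=8: data[8]=7 > 6 → no swap
j=9: data[9]=6 ≤ 6 → i=4, swap data[4],data[9] → 6 5 6 6 6 11 11 11 7 8 5 6
j=10: data[10]=5 ≤ 6 → i=5, swap data[5],data[10] → 6 5 6 6 6 5 11 11 7 8 11 6
final swap data[6],data[11] → 6 5 6 6 6 5 6 11 7 8 11 11; return 6

6 5 6 6 6 5 6 11 7 8 11 11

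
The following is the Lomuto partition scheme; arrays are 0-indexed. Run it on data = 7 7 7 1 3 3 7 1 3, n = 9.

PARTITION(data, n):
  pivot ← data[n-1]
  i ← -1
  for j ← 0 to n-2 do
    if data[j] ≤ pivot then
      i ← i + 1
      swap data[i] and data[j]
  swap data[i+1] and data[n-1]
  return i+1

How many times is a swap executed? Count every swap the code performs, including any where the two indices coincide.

pivot = data[8] = 3; i = -1
j=0: data[0]=7 > 3 → no swap
j=1: data[1]=7 > 3 → no swap
j=2: data[2]=7 > 3 → no swap
j=3: data[3]=1 ≤ 3 → i=0, swap data[0],data[3] → 1 7 7 7 3 3 7 1 3
j=4: data[4]=3 ≤ 3 → i=1, swap data[1],data[4] → 1 3 7 7 7 3 7 1 3
j=5: data[5]=3 ≤ 3 → i=2, swap data[2],data[5] → 1 3 3 7 7 7 7 1 3
j=6: data[6]=7 > 3 → no swap
j=7: data[7]=1 ≤ 3 → i=3, swap data[3],data[7] → 1 3 3 1 7 7 7 7 3
final swap data[4],data[8] → 1 3 3 1 3 7 7 7 7; return 4

5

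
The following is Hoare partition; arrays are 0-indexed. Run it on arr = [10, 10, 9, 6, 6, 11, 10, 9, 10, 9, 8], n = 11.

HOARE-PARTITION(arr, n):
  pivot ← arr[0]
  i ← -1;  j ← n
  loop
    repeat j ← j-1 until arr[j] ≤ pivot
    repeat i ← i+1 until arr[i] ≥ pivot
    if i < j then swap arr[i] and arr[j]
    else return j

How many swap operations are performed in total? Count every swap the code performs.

4

pivot = arr[0] = 10; i = -1, j = 11
j→10 (arr[10]=8≤10), i→0 (arr[0]=10≥10); i<j, swap → [8, 10, 9, 6, 6, 11, 10, 9, 10, 9, 10]
j→9 (arr[9]=9≤10), i→1 (arr[1]=10≥10); i<j, swap → [8, 9, 9, 6, 6, 11, 10, 9, 10, 10, 10]
j→8 (arr[8]=10≤10), i→5 (arr[5]=11≥10); i<j, swap → [8, 9, 9, 6, 6, 10, 10, 9, 11, 10, 10]
j→7 (arr[7]=9≤10), i→6 (arr[6]=10≥10); i<j, swap → [8, 9, 9, 6, 6, 10, 9, 10, 11, 10, 10]
j→6, i→7; i≥j, return j=6. arr = [8, 9, 9, 6, 6, 10, 9, 10, 11, 10, 10]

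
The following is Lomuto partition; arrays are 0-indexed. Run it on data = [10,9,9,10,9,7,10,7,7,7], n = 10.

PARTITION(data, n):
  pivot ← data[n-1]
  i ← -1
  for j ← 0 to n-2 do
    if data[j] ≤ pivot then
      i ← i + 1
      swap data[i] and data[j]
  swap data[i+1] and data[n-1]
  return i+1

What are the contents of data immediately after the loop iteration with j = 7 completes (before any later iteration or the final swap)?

pivot = data[9] = 7; i = -1
j=0: data[0]=10 > 7 → no swap
j=1: data[1]=9 > 7 → no swap
j=2: data[2]=9 > 7 → no swap
j=3: data[3]=10 > 7 → no swap
j=4: data[4]=9 > 7 → no swap
j=5: data[5]=7 ≤ 7 → i=0, swap data[0],data[5] → [7,9,9,10,9,10,10,7,7,7]
j=6: data[6]=10 > 7 → no swap
j=7: data[7]=7 ≤ 7 → i=1, swap data[1],data[7] → [7,7,9,10,9,10,10,9,7,7]
(after j=7) data = [7,7,9,10,9,10,10,9,7,7]

[7,7,9,10,9,10,10,9,7,7]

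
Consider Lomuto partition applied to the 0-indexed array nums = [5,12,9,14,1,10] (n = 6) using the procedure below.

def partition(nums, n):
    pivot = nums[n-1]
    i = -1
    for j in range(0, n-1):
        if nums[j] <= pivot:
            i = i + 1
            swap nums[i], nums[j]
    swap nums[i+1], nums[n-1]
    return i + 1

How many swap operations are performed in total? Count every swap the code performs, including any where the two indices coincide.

4

pivot = nums[5] = 10; i = -1
j=0: nums[0]=5 ≤ 10 → i=0, swap nums[0],nums[0] (no change) → [5,12,9,14,1,10]
j=1: nums[1]=12 > 10 → no swap
j=2: nums[2]=9 ≤ 10 → i=1, swap nums[1],nums[2] → [5,9,12,14,1,10]
j=3: nums[3]=14 > 10 → no swap
j=4: nums[4]=1 ≤ 10 → i=2, swap nums[2],nums[4] → [5,9,1,14,12,10]
final swap nums[3],nums[5] → [5,9,1,10,12,14]; return 3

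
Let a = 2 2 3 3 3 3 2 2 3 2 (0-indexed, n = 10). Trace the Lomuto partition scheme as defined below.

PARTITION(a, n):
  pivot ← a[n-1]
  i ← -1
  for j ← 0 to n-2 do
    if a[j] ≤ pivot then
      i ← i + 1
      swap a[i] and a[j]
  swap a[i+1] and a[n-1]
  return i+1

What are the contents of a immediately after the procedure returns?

pivot = a[9] = 2; i = -1
j=0: a[0]=2 ≤ 2 → i=0, swap a[0],a[0] (no change) → 2 2 3 3 3 3 2 2 3 2
j=1: a[1]=2 ≤ 2 → i=1, swap a[1],a[1] (no change) → 2 2 3 3 3 3 2 2 3 2
j=2: a[2]=3 > 2 → no swap
j=3: a[3]=3 > 2 → no swap
j=4: a[4]=3 > 2 → no swap
j=5: a[5]=3 > 2 → no swap
j=6: a[6]=2 ≤ 2 → i=2, swap a[2],a[6] → 2 2 2 3 3 3 3 2 3 2
j=7: a[7]=2 ≤ 2 → i=3, swap a[3],a[7] → 2 2 2 2 3 3 3 3 3 2
j=8: a[8]=3 > 2 → no swap
final swap a[4],a[9] → 2 2 2 2 2 3 3 3 3 3; return 4

2 2 2 2 2 3 3 3 3 3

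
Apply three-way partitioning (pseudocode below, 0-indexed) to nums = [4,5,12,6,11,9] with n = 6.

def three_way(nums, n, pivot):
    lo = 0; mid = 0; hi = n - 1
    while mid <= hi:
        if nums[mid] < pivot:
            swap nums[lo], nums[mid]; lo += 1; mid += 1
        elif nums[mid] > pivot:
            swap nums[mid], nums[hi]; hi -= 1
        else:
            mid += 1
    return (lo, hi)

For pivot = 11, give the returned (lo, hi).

pivot = 11; lo=0, mid=0, hi=5
nums[mid]=4<11: swap nums[0],nums[0]; lo=1,mid=1 → [4,5,12,6,11,9]
nums[mid]=5<11: swap nums[1],nums[1]; lo=2,mid=2 → [4,5,12,6,11,9]
nums[mid]=12>11: swap nums[2],nums[5]; hi=4 → [4,5,9,6,11,12]
nums[mid]=9<11: swap nums[2],nums[2]; lo=3,mid=3 → [4,5,9,6,11,12]
nums[mid]=6<11: swap nums[3],nums[3]; lo=4,mid=4 → [4,5,9,6,11,12]
nums[mid]=11=11: mid=5
end: lo=4, hi=4; nums = [4,5,9,6,11,12]

(4, 4)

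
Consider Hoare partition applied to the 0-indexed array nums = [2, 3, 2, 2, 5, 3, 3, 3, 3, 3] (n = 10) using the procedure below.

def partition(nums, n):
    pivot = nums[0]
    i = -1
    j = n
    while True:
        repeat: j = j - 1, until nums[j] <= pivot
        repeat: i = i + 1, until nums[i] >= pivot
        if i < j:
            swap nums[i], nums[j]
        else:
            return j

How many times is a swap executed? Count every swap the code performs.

pivot = nums[0] = 2; i = -1, j = 10
j→3 (nums[3]=2≤2), i→0 (nums[0]=2≥2); i<j, swap → [2, 3, 2, 2, 5, 3, 3, 3, 3, 3]
j→2 (nums[2]=2≤2), i→1 (nums[1]=3≥2); i<j, swap → [2, 2, 3, 2, 5, 3, 3, 3, 3, 3]
j→1, i→2; i≥j, return j=1. nums = [2, 2, 3, 2, 5, 3, 3, 3, 3, 3]

2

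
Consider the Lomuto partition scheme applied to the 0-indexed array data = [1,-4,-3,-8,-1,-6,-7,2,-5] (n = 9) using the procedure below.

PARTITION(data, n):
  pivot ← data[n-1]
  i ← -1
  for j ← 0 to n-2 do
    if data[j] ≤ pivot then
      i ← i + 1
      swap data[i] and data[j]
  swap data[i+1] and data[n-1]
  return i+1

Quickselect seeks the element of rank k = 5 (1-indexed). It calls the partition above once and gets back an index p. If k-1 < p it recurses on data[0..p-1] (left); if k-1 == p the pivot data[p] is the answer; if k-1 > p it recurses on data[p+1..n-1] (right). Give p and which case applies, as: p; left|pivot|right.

3; right

pivot = data[8] = -5; i = -1
j=0: data[0]=1 > -5 → no swap
j=1: data[1]=-4 > -5 → no swap
j=2: data[2]=-3 > -5 → no swap
j=3: data[3]=-8 ≤ -5 → i=0, swap data[0],data[3] → [-8,-4,-3,1,-1,-6,-7,2,-5]
j=4: data[4]=-1 > -5 → no swap
j=5: data[5]=-6 ≤ -5 → i=1, swap data[1],data[5] → [-8,-6,-3,1,-1,-4,-7,2,-5]
j=6: data[6]=-7 ≤ -5 → i=2, swap data[2],data[6] → [-8,-6,-7,1,-1,-4,-3,2,-5]
j=7: data[7]=2 > -5 → no swap
final swap data[3],data[8] → [-8,-6,-7,-5,-1,-4,-3,2,1]; return 3
p = 3; k-1 = 4 > 3 ⇒ right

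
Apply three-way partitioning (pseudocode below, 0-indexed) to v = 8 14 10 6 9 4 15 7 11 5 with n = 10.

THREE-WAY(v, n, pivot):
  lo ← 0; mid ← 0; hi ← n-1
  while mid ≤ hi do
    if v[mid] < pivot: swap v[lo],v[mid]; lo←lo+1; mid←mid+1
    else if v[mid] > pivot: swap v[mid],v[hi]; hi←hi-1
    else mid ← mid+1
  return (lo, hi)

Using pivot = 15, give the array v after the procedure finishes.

8 14 10 6 9 4 7 11 5 15

pivot = 15; lo=0, mid=0, hi=9
v[mid]=8<15: swap v[0],v[0]; lo=1,mid=1 → 8 14 10 6 9 4 15 7 11 5
v[mid]=14<15: swap v[1],v[1]; lo=2,mid=2 → 8 14 10 6 9 4 15 7 11 5
v[mid]=10<15: swap v[2],v[2]; lo=3,mid=3 → 8 14 10 6 9 4 15 7 11 5
v[mid]=6<15: swap v[3],v[3]; lo=4,mid=4 → 8 14 10 6 9 4 15 7 11 5
v[mid]=9<15: swap v[4],v[4]; lo=5,mid=5 → 8 14 10 6 9 4 15 7 11 5
v[mid]=4<15: swap v[5],v[5]; lo=6,mid=6 → 8 14 10 6 9 4 15 7 11 5
v[mid]=15=15: mid=7
v[mid]=7<15: swap v[6],v[7]; lo=7,mid=8 → 8 14 10 6 9 4 7 15 11 5
v[mid]=11<15: swap v[7],v[8]; lo=8,mid=9 → 8 14 10 6 9 4 7 11 15 5
v[mid]=5<15: swap v[8],v[9]; lo=9,mid=10 → 8 14 10 6 9 4 7 11 5 15
end: lo=9, hi=9; v = 8 14 10 6 9 4 7 11 5 15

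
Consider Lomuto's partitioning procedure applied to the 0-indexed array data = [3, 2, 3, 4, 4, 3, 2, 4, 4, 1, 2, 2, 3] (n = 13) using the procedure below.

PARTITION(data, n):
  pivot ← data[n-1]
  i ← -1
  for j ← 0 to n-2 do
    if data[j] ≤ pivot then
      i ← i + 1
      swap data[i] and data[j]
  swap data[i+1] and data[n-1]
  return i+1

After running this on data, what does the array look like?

pivot=3, i=-1
j=0: 3≤3, i=0, swap(0,0) ⇒ [3, 2, 3, 4, 4, 3, 2, 4, 4, 1, 2, 2, 3]
j=1: 2≤3, i=1, swap(1,1) ⇒ [3, 2, 3, 4, 4, 3, 2, 4, 4, 1, 2, 2, 3]
j=2: 3≤3, i=2, swap(2,2) ⇒ [3, 2, 3, 4, 4, 3, 2, 4, 4, 1, 2, 2, 3]
j=3: 4>3, skip
j=4: 4>3, skip
j=5: 3≤3, i=3, swap(3,5) ⇒ [3, 2, 3, 3, 4, 4, 2, 4, 4, 1, 2, 2, 3]
j=6: 2≤3, i=4, swap(4,6) ⇒ [3, 2, 3, 3, 2, 4, 4, 4, 4, 1, 2, 2, 3]
j=7: 4>3, skip
j=8: 4>3, skip
j=9: 1≤3, i=5, swap(5,9) ⇒ [3, 2, 3, 3, 2, 1, 4, 4, 4, 4, 2, 2, 3]
j=10: 2≤3, i=6, swap(6,10) ⇒ [3, 2, 3, 3, 2, 1, 2, 4, 4, 4, 4, 2, 3]
j=11: 2≤3, i=7, swap(7,11) ⇒ [3, 2, 3, 3, 2, 1, 2, 2, 4, 4, 4, 4, 3]
swap(8,12) ⇒ [3, 2, 3, 3, 2, 1, 2, 2, 3, 4, 4, 4, 4]; return 8

[3, 2, 3, 3, 2, 1, 2, 2, 3, 4, 4, 4, 4]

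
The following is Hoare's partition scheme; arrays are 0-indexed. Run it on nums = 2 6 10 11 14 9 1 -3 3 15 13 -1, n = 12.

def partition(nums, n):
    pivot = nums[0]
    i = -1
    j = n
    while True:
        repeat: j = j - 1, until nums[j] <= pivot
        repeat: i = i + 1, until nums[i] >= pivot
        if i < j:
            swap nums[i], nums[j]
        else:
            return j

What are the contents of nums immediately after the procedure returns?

pivot = nums[0] = 2; i = -1, j = 12
j→11 (nums[11]=-1≤2), i→0 (nums[0]=2≥2); i<j, swap → -1 6 10 11 14 9 1 -3 3 15 13 2
j→7 (nums[7]=-3≤2), i→1 (nums[1]=6≥2); i<j, swap → -1 -3 10 11 14 9 1 6 3 15 13 2
j→6 (nums[6]=1≤2), i→2 (nums[2]=10≥2); i<j, swap → -1 -3 1 11 14 9 10 6 3 15 13 2
j→2, i→3; i≥j, return j=2. nums = -1 -3 1 11 14 9 10 6 3 15 13 2

-1 -3 1 11 14 9 10 6 3 15 13 2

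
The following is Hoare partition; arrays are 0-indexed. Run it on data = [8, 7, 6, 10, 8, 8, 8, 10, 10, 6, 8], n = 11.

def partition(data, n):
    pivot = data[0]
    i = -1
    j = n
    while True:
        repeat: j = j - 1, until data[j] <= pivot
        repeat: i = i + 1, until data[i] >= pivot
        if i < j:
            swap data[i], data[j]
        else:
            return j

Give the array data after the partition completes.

[8, 7, 6, 6, 8, 8, 8, 10, 10, 10, 8]

pivot = data[0] = 8; i = -1, j = 11
j→10 (data[10]=8≤8), i→0 (data[0]=8≥8); i<j, swap → [8, 7, 6, 10, 8, 8, 8, 10, 10, 6, 8]
j→9 (data[9]=6≤8), i→3 (data[3]=10≥8); i<j, swap → [8, 7, 6, 6, 8, 8, 8, 10, 10, 10, 8]
j→6 (data[6]=8≤8), i→4 (data[4]=8≥8); i<j, swap → [8, 7, 6, 6, 8, 8, 8, 10, 10, 10, 8]
j→5, i→5; i≥j, return j=5. data = [8, 7, 6, 6, 8, 8, 8, 10, 10, 10, 8]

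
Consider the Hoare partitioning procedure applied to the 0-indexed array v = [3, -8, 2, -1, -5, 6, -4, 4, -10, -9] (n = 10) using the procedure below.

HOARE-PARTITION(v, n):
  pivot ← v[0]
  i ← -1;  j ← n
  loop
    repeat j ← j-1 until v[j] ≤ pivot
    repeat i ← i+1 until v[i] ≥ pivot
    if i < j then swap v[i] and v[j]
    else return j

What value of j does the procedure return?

pivot=3
j stops at 9 (-9), i stops at 0 (3); swap ⇒ [-9, -8, 2, -1, -5, 6, -4, 4, -10, 3]
j stops at 8 (-10), i stops at 5 (6); swap ⇒ [-9, -8, 2, -1, -5, -10, -4, 4, 6, 3]
j stops at 6, i stops at 7; i≥j ⇒ return 6. v=[-9, -8, 2, -1, -5, -10, -4, 4, 6, 3]

6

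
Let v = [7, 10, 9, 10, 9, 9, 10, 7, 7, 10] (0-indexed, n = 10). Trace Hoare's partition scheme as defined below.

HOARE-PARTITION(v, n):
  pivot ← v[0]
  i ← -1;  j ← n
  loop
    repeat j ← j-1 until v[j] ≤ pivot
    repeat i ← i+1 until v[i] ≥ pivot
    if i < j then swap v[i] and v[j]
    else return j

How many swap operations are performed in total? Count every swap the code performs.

pivot = v[0] = 7; i = -1, j = 10
j→8 (v[8]=7≤7), i→0 (v[0]=7≥7); i<j, swap → [7, 10, 9, 10, 9, 9, 10, 7, 7, 10]
j→7 (v[7]=7≤7), i→1 (v[1]=10≥7); i<j, swap → [7, 7, 9, 10, 9, 9, 10, 10, 7, 10]
j→1, i→2; i≥j, return j=1. v = [7, 7, 9, 10, 9, 9, 10, 10, 7, 10]

2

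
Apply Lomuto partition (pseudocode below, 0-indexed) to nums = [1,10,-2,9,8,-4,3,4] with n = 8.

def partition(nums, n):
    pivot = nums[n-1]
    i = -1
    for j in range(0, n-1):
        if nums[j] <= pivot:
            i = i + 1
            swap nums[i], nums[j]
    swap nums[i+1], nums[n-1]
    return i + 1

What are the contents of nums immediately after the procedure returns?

pivot=4, i=-1
j=0: 1≤4, i=0, swap(0,0) ⇒ [1,10,-2,9,8,-4,3,4]
j=1: 10>4, skip
j=2: -2≤4, i=1, swap(1,2) ⇒ [1,-2,10,9,8,-4,3,4]
j=3: 9>4, skip
j=4: 8>4, skip
j=5: -4≤4, i=2, swap(2,5) ⇒ [1,-2,-4,9,8,10,3,4]
j=6: 3≤4, i=3, swap(3,6) ⇒ [1,-2,-4,3,8,10,9,4]
swap(4,7) ⇒ [1,-2,-4,3,4,10,9,8]; return 4

[1,-2,-4,3,4,10,9,8]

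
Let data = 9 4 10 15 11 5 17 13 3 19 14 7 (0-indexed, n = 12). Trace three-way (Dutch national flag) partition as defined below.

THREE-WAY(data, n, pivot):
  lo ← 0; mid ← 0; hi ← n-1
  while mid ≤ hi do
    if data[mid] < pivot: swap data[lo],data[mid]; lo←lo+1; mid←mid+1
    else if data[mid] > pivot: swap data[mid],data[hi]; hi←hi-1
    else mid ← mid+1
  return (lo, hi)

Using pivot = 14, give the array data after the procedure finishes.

9 4 10 7 11 5 13 3 14 19 17 15

lo=0 mid=0 hi=11
9<14: swap(0,0), lo=1 mid=1 ⇒ 9 4 10 15 11 5 17 13 3 19 14 7
4<14: swap(1,1), lo=2 mid=2 ⇒ 9 4 10 15 11 5 17 13 3 19 14 7
10<14: swap(2,2), lo=3 mid=3 ⇒ 9 4 10 15 11 5 17 13 3 19 14 7
15>14: swap(3,11), hi=10 ⇒ 9 4 10 7 11 5 17 13 3 19 14 15
7<14: swap(3,3), lo=4 mid=4 ⇒ 9 4 10 7 11 5 17 13 3 19 14 15
11<14: swap(4,4), lo=5 mid=5 ⇒ 9 4 10 7 11 5 17 13 3 19 14 15
5<14: swap(5,5), lo=6 mid=6 ⇒ 9 4 10 7 11 5 17 13 3 19 14 15
17>14: swap(6,10), hi=9 ⇒ 9 4 10 7 11 5 14 13 3 19 17 15
14=14: mid=7
13<14: swap(6,7), lo=7 mid=8 ⇒ 9 4 10 7 11 5 13 14 3 19 17 15
3<14: swap(7,8), lo=8 mid=9 ⇒ 9 4 10 7 11 5 13 3 14 19 17 15
19>14: swap(9,9), hi=8 ⇒ 9 4 10 7 11 5 13 3 14 19 17 15
done. lo=8 hi=8; data=9 4 10 7 11 5 13 3 14 19 17 15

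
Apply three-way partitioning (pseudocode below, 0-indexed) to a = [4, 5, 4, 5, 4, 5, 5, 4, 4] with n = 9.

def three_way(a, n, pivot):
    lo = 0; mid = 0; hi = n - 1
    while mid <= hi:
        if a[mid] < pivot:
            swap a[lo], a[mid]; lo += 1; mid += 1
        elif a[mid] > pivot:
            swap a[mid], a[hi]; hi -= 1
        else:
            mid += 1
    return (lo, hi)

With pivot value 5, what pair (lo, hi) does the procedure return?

(5, 8)

pivot = 5; lo=0, mid=0, hi=8
a[mid]=4<5: swap a[0],a[0]; lo=1,mid=1 → [4, 5, 4, 5, 4, 5, 5, 4, 4]
a[mid]=5=5: mid=2
a[mid]=4<5: swap a[1],a[2]; lo=2,mid=3 → [4, 4, 5, 5, 4, 5, 5, 4, 4]
a[mid]=5=5: mid=4
a[mid]=4<5: swap a[2],a[4]; lo=3,mid=5 → [4, 4, 4, 5, 5, 5, 5, 4, 4]
a[mid]=5=5: mid=6
a[mid]=5=5: mid=7
a[mid]=4<5: swap a[3],a[7]; lo=4,mid=8 → [4, 4, 4, 4, 5, 5, 5, 5, 4]
a[mid]=4<5: swap a[4],a[8]; lo=5,mid=9 → [4, 4, 4, 4, 4, 5, 5, 5, 5]
end: lo=5, hi=8; a = [4, 4, 4, 4, 4, 5, 5, 5, 5]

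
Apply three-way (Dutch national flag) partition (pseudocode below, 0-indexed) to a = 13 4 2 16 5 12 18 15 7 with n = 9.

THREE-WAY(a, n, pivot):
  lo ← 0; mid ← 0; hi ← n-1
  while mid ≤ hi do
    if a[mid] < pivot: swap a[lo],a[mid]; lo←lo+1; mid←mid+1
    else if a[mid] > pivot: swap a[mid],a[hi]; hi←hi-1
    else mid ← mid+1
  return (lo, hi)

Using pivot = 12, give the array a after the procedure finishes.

7 4 2 5 12 18 15 16 13

lo=0 mid=0 hi=8
13>12: swap(0,8), hi=7 ⇒ 7 4 2 16 5 12 18 15 13
7<12: swap(0,0), lo=1 mid=1 ⇒ 7 4 2 16 5 12 18 15 13
4<12: swap(1,1), lo=2 mid=2 ⇒ 7 4 2 16 5 12 18 15 13
2<12: swap(2,2), lo=3 mid=3 ⇒ 7 4 2 16 5 12 18 15 13
16>12: swap(3,7), hi=6 ⇒ 7 4 2 15 5 12 18 16 13
15>12: swap(3,6), hi=5 ⇒ 7 4 2 18 5 12 15 16 13
18>12: swap(3,5), hi=4 ⇒ 7 4 2 12 5 18 15 16 13
12=12: mid=4
5<12: swap(3,4), lo=4 mid=5 ⇒ 7 4 2 5 12 18 15 16 13
done. lo=4 hi=4; a=7 4 2 5 12 18 15 16 13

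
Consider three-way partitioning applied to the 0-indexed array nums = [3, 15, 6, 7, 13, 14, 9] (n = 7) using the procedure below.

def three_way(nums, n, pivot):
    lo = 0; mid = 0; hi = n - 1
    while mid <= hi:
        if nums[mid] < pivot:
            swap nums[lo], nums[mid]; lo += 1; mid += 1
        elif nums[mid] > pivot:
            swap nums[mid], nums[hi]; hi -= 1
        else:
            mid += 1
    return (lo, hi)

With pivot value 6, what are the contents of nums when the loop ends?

pivot = 6; lo=0, mid=0, hi=6
nums[mid]=3<6: swap nums[0],nums[0]; lo=1,mid=1 → [3, 15, 6, 7, 13, 14, 9]
nums[mid]=15>6: swap nums[1],nums[6]; hi=5 → [3, 9, 6, 7, 13, 14, 15]
nums[mid]=9>6: swap nums[1],nums[5]; hi=4 → [3, 14, 6, 7, 13, 9, 15]
nums[mid]=14>6: swap nums[1],nums[4]; hi=3 → [3, 13, 6, 7, 14, 9, 15]
nums[mid]=13>6: swap nums[1],nums[3]; hi=2 → [3, 7, 6, 13, 14, 9, 15]
nums[mid]=7>6: swap nums[1],nums[2]; hi=1 → [3, 6, 7, 13, 14, 9, 15]
nums[mid]=6=6: mid=2
end: lo=1, hi=1; nums = [3, 6, 7, 13, 14, 9, 15]

[3, 6, 7, 13, 14, 9, 15]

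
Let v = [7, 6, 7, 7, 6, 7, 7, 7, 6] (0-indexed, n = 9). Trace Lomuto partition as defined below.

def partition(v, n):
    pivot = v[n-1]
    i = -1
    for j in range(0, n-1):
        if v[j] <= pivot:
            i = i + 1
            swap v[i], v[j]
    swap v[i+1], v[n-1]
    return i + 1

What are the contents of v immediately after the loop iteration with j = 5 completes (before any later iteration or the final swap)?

pivot=6, i=-1
j=0: 7>6, skip
j=1: 6≤6, i=0, swap(0,1) ⇒ [6, 7, 7, 7, 6, 7, 7, 7, 6]
j=2: 7>6, skip
j=3: 7>6, skip
j=4: 6≤6, i=1, swap(1,4) ⇒ [6, 6, 7, 7, 7, 7, 7, 7, 6]
j=5: 7>6, skip
(after j=5) v = [6, 6, 7, 7, 7, 7, 7, 7, 6]

[6, 6, 7, 7, 7, 7, 7, 7, 6]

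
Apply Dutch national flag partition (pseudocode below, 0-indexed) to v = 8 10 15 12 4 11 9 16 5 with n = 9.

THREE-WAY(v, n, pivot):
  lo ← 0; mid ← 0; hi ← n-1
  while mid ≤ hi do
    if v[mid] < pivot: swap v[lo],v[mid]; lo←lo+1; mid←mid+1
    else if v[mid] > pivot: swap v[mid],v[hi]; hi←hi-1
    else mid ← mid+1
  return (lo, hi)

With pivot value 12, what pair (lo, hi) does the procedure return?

(6, 6)

pivot = 12; lo=0, mid=0, hi=8
v[mid]=8<12: swap v[0],v[0]; lo=1,mid=1 → 8 10 15 12 4 11 9 16 5
v[mid]=10<12: swap v[1],v[1]; lo=2,mid=2 → 8 10 15 12 4 11 9 16 5
v[mid]=15>12: swap v[2],v[8]; hi=7 → 8 10 5 12 4 11 9 16 15
v[mid]=5<12: swap v[2],v[2]; lo=3,mid=3 → 8 10 5 12 4 11 9 16 15
v[mid]=12=12: mid=4
v[mid]=4<12: swap v[3],v[4]; lo=4,mid=5 → 8 10 5 4 12 11 9 16 15
v[mid]=11<12: swap v[4],v[5]; lo=5,mid=6 → 8 10 5 4 11 12 9 16 15
v[mid]=9<12: swap v[5],v[6]; lo=6,mid=7 → 8 10 5 4 11 9 12 16 15
v[mid]=16>12: swap v[7],v[7]; hi=6 → 8 10 5 4 11 9 12 16 15
end: lo=6, hi=6; v = 8 10 5 4 11 9 12 16 15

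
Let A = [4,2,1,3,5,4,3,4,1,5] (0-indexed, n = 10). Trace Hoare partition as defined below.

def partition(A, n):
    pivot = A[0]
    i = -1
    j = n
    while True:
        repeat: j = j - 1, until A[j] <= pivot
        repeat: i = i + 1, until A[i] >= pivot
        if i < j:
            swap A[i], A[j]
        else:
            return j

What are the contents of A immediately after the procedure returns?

[1,2,1,3,4,3,4,5,4,5]

pivot=4
j stops at 8 (1), i stops at 0 (4); swap ⇒ [1,2,1,3,5,4,3,4,4,5]
j stops at 7 (4), i stops at 4 (5); swap ⇒ [1,2,1,3,4,4,3,5,4,5]
j stops at 6 (3), i stops at 5 (4); swap ⇒ [1,2,1,3,4,3,4,5,4,5]
j stops at 5, i stops at 6; i≥j ⇒ return 5. A=[1,2,1,3,4,3,4,5,4,5]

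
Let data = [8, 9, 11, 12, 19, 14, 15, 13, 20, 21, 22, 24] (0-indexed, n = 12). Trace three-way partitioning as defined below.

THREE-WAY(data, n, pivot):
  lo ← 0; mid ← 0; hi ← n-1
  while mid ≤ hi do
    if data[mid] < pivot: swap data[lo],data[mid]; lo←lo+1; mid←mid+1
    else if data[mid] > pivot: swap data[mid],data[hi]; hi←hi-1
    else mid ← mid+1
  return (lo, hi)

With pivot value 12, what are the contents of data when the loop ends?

[8, 9, 11, 12, 14, 15, 13, 20, 21, 22, 24, 19]

lo=0 mid=0 hi=11
8<12: swap(0,0), lo=1 mid=1 ⇒ [8, 9, 11, 12, 19, 14, 15, 13, 20, 21, 22, 24]
9<12: swap(1,1), lo=2 mid=2 ⇒ [8, 9, 11, 12, 19, 14, 15, 13, 20, 21, 22, 24]
11<12: swap(2,2), lo=3 mid=3 ⇒ [8, 9, 11, 12, 19, 14, 15, 13, 20, 21, 22, 24]
12=12: mid=4
19>12: swap(4,11), hi=10 ⇒ [8, 9, 11, 12, 24, 14, 15, 13, 20, 21, 22, 19]
24>12: swap(4,10), hi=9 ⇒ [8, 9, 11, 12, 22, 14, 15, 13, 20, 21, 24, 19]
22>12: swap(4,9), hi=8 ⇒ [8, 9, 11, 12, 21, 14, 15, 13, 20, 22, 24, 19]
21>12: swap(4,8), hi=7 ⇒ [8, 9, 11, 12, 20, 14, 15, 13, 21, 22, 24, 19]
20>12: swap(4,7), hi=6 ⇒ [8, 9, 11, 12, 13, 14, 15, 20, 21, 22, 24, 19]
13>12: swap(4,6), hi=5 ⇒ [8, 9, 11, 12, 15, 14, 13, 20, 21, 22, 24, 19]
15>12: swap(4,5), hi=4 ⇒ [8, 9, 11, 12, 14, 15, 13, 20, 21, 22, 24, 19]
14>12: swap(4,4), hi=3 ⇒ [8, 9, 11, 12, 14, 15, 13, 20, 21, 22, 24, 19]
done. lo=3 hi=3; data=[8, 9, 11, 12, 14, 15, 13, 20, 21, 22, 24, 19]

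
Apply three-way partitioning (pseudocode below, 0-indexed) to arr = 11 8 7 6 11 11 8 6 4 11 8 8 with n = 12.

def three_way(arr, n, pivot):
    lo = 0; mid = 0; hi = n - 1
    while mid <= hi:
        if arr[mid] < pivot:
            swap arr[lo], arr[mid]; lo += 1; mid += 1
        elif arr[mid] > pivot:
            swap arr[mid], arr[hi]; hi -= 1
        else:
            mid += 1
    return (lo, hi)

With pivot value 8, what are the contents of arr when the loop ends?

pivot = 8; lo=0, mid=0, hi=11
arr[mid]=11>8: swap arr[0],arr[11]; hi=10 → 8 8 7 6 11 11 8 6 4 11 8 11
arr[mid]=8=8: mid=1
arr[mid]=8=8: mid=2
arr[mid]=7<8: swap arr[0],arr[2]; lo=1,mid=3 → 7 8 8 6 11 11 8 6 4 11 8 11
arr[mid]=6<8: swap arr[1],arr[3]; lo=2,mid=4 → 7 6 8 8 11 11 8 6 4 11 8 11
arr[mid]=11>8: swap arr[4],arr[10]; hi=9 → 7 6 8 8 8 11 8 6 4 11 11 11
arr[mid]=8=8: mid=5
arr[mid]=11>8: swap arr[5],arr[9]; hi=8 → 7 6 8 8 8 11 8 6 4 11 11 11
arr[mid]=11>8: swap arr[5],arr[8]; hi=7 → 7 6 8 8 8 4 8 6 11 11 11 11
arr[mid]=4<8: swap arr[2],arr[5]; lo=3,mid=6 → 7 6 4 8 8 8 8 6 11 11 11 11
arr[mid]=8=8: mid=7
arr[mid]=6<8: swap arr[3],arr[7]; lo=4,mid=8 → 7 6 4 6 8 8 8 8 11 11 11 11
end: lo=4, hi=7; arr = 7 6 4 6 8 8 8 8 11 11 11 11

7 6 4 6 8 8 8 8 11 11 11 11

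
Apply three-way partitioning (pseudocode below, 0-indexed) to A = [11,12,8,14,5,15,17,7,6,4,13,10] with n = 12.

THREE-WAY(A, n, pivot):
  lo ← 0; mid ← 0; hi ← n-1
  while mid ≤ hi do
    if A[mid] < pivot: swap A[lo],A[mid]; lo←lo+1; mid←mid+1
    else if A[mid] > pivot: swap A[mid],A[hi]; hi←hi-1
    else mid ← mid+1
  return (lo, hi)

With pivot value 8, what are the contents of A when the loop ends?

lo=0 mid=0 hi=11
11>8: swap(0,11), hi=10 ⇒ [10,12,8,14,5,15,17,7,6,4,13,11]
10>8: swap(0,10), hi=9 ⇒ [13,12,8,14,5,15,17,7,6,4,10,11]
13>8: swap(0,9), hi=8 ⇒ [4,12,8,14,5,15,17,7,6,13,10,11]
4<8: swap(0,0), lo=1 mid=1 ⇒ [4,12,8,14,5,15,17,7,6,13,10,11]
12>8: swap(1,8), hi=7 ⇒ [4,6,8,14,5,15,17,7,12,13,10,11]
6<8: swap(1,1), lo=2 mid=2 ⇒ [4,6,8,14,5,15,17,7,12,13,10,11]
8=8: mid=3
14>8: swap(3,7), hi=6 ⇒ [4,6,8,7,5,15,17,14,12,13,10,11]
7<8: swap(2,3), lo=3 mid=4 ⇒ [4,6,7,8,5,15,17,14,12,13,10,11]
5<8: swap(3,4), lo=4 mid=5 ⇒ [4,6,7,5,8,15,17,14,12,13,10,11]
15>8: swap(5,6), hi=5 ⇒ [4,6,7,5,8,17,15,14,12,13,10,11]
17>8: swap(5,5), hi=4 ⇒ [4,6,7,5,8,17,15,14,12,13,10,11]
done. lo=4 hi=4; A=[4,6,7,5,8,17,15,14,12,13,10,11]

[4,6,7,5,8,17,15,14,12,13,10,11]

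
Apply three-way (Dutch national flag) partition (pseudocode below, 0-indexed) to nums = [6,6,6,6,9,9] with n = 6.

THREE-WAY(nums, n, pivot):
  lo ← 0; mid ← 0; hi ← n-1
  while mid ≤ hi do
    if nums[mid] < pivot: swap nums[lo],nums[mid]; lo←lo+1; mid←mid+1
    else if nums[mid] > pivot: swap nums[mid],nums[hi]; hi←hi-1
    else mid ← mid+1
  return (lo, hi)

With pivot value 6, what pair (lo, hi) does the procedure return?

lo=0 mid=0 hi=5
6=6: mid=1
6=6: mid=2
6=6: mid=3
6=6: mid=4
9>6: swap(4,5), hi=4 ⇒ [6,6,6,6,9,9]
9>6: swap(4,4), hi=3 ⇒ [6,6,6,6,9,9]
done. lo=0 hi=3; nums=[6,6,6,6,9,9]

(0, 3)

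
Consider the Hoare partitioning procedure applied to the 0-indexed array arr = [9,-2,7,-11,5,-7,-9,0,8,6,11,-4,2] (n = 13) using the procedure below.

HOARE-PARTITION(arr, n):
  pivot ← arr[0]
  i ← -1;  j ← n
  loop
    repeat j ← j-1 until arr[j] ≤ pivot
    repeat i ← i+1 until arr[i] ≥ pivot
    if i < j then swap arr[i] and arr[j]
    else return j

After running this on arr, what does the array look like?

[2,-2,7,-11,5,-7,-9,0,8,6,-4,11,9]

pivot = arr[0] = 9; i = -1, j = 13
j→12 (arr[12]=2≤9), i→0 (arr[0]=9≥9); i<j, swap → [2,-2,7,-11,5,-7,-9,0,8,6,11,-4,9]
j→11 (arr[11]=-4≤9), i→10 (arr[10]=11≥9); i<j, swap → [2,-2,7,-11,5,-7,-9,0,8,6,-4,11,9]
j→10, i→11; i≥j, return j=10. arr = [2,-2,7,-11,5,-7,-9,0,8,6,-4,11,9]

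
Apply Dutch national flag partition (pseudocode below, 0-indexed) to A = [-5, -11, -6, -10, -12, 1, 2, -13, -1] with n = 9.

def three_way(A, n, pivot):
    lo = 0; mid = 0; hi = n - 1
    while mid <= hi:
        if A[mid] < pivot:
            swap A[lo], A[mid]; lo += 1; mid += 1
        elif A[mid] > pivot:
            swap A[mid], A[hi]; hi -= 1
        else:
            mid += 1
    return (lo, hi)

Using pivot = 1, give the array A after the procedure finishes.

[-5, -11, -6, -10, -12, -1, -13, 1, 2]

pivot = 1; lo=0, mid=0, hi=8
A[mid]=-5<1: swap A[0],A[0]; lo=1,mid=1 → [-5, -11, -6, -10, -12, 1, 2, -13, -1]
A[mid]=-11<1: swap A[1],A[1]; lo=2,mid=2 → [-5, -11, -6, -10, -12, 1, 2, -13, -1]
A[mid]=-6<1: swap A[2],A[2]; lo=3,mid=3 → [-5, -11, -6, -10, -12, 1, 2, -13, -1]
A[mid]=-10<1: swap A[3],A[3]; lo=4,mid=4 → [-5, -11, -6, -10, -12, 1, 2, -13, -1]
A[mid]=-12<1: swap A[4],A[4]; lo=5,mid=5 → [-5, -11, -6, -10, -12, 1, 2, -13, -1]
A[mid]=1=1: mid=6
A[mid]=2>1: swap A[6],A[8]; hi=7 → [-5, -11, -6, -10, -12, 1, -1, -13, 2]
A[mid]=-1<1: swap A[5],A[6]; lo=6,mid=7 → [-5, -11, -6, -10, -12, -1, 1, -13, 2]
A[mid]=-13<1: swap A[6],A[7]; lo=7,mid=8 → [-5, -11, -6, -10, -12, -1, -13, 1, 2]
end: lo=7, hi=7; A = [-5, -11, -6, -10, -12, -1, -13, 1, 2]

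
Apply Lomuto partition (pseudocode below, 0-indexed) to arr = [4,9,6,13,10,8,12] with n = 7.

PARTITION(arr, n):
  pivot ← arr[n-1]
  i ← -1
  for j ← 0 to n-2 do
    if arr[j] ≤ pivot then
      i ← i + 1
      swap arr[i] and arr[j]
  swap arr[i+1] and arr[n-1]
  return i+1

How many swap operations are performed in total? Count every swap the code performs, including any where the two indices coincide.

pivot=12, i=-1
j=0: 4≤12, i=0, swap(0,0) ⇒ [4,9,6,13,10,8,12]
j=1: 9≤12, i=1, swap(1,1) ⇒ [4,9,6,13,10,8,12]
j=2: 6≤12, i=2, swap(2,2) ⇒ [4,9,6,13,10,8,12]
j=3: 13>12, skip
j=4: 10≤12, i=3, swap(3,4) ⇒ [4,9,6,10,13,8,12]
j=5: 8≤12, i=4, swap(4,5) ⇒ [4,9,6,10,8,13,12]
swap(5,6) ⇒ [4,9,6,10,8,12,13]; return 5

6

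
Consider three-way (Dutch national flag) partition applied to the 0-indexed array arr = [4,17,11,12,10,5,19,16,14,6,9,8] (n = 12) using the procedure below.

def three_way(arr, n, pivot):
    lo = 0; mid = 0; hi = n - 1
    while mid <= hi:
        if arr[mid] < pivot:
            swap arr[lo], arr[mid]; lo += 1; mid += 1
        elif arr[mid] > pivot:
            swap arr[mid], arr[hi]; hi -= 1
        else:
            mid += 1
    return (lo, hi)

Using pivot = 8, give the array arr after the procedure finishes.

[4,6,5,8,10,19,16,14,12,9,11,17]

lo=0 mid=0 hi=11
4<8: swap(0,0), lo=1 mid=1 ⇒ [4,17,11,12,10,5,19,16,14,6,9,8]
17>8: swap(1,11), hi=10 ⇒ [4,8,11,12,10,5,19,16,14,6,9,17]
8=8: mid=2
11>8: swap(2,10), hi=9 ⇒ [4,8,9,12,10,5,19,16,14,6,11,17]
9>8: swap(2,9), hi=8 ⇒ [4,8,6,12,10,5,19,16,14,9,11,17]
6<8: swap(1,2), lo=2 mid=3 ⇒ [4,6,8,12,10,5,19,16,14,9,11,17]
12>8: swap(3,8), hi=7 ⇒ [4,6,8,14,10,5,19,16,12,9,11,17]
14>8: swap(3,7), hi=6 ⇒ [4,6,8,16,10,5,19,14,12,9,11,17]
16>8: swap(3,6), hi=5 ⇒ [4,6,8,19,10,5,16,14,12,9,11,17]
19>8: swap(3,5), hi=4 ⇒ [4,6,8,5,10,19,16,14,12,9,11,17]
5<8: swap(2,3), lo=3 mid=4 ⇒ [4,6,5,8,10,19,16,14,12,9,11,17]
10>8: swap(4,4), hi=3 ⇒ [4,6,5,8,10,19,16,14,12,9,11,17]
done. lo=3 hi=3; arr=[4,6,5,8,10,19,16,14,12,9,11,17]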